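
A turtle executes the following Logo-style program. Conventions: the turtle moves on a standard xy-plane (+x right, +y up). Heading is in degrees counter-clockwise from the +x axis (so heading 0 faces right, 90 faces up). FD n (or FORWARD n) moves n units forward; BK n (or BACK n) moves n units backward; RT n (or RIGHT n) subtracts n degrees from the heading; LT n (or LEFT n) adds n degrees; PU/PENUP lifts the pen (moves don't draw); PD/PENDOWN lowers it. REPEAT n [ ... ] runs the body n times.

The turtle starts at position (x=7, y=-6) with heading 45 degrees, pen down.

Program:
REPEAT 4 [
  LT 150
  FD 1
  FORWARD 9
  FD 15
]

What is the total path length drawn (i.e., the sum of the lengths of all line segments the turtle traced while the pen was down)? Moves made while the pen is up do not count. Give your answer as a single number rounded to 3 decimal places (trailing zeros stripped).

Answer: 100

Derivation:
Executing turtle program step by step:
Start: pos=(7,-6), heading=45, pen down
REPEAT 4 [
  -- iteration 1/4 --
  LT 150: heading 45 -> 195
  FD 1: (7,-6) -> (6.034,-6.259) [heading=195, draw]
  FD 9: (6.034,-6.259) -> (-2.659,-8.588) [heading=195, draw]
  FD 15: (-2.659,-8.588) -> (-17.148,-12.47) [heading=195, draw]
  -- iteration 2/4 --
  LT 150: heading 195 -> 345
  FD 1: (-17.148,-12.47) -> (-16.182,-12.729) [heading=345, draw]
  FD 9: (-16.182,-12.729) -> (-7.489,-15.059) [heading=345, draw]
  FD 15: (-7.489,-15.059) -> (7,-18.941) [heading=345, draw]
  -- iteration 3/4 --
  LT 150: heading 345 -> 135
  FD 1: (7,-18.941) -> (6.293,-18.234) [heading=135, draw]
  FD 9: (6.293,-18.234) -> (-0.071,-11.87) [heading=135, draw]
  FD 15: (-0.071,-11.87) -> (-10.678,-1.263) [heading=135, draw]
  -- iteration 4/4 --
  LT 150: heading 135 -> 285
  FD 1: (-10.678,-1.263) -> (-10.419,-2.229) [heading=285, draw]
  FD 9: (-10.419,-2.229) -> (-8.089,-10.923) [heading=285, draw]
  FD 15: (-8.089,-10.923) -> (-4.207,-25.411) [heading=285, draw]
]
Final: pos=(-4.207,-25.411), heading=285, 12 segment(s) drawn

Segment lengths:
  seg 1: (7,-6) -> (6.034,-6.259), length = 1
  seg 2: (6.034,-6.259) -> (-2.659,-8.588), length = 9
  seg 3: (-2.659,-8.588) -> (-17.148,-12.47), length = 15
  seg 4: (-17.148,-12.47) -> (-16.182,-12.729), length = 1
  seg 5: (-16.182,-12.729) -> (-7.489,-15.059), length = 9
  seg 6: (-7.489,-15.059) -> (7,-18.941), length = 15
  seg 7: (7,-18.941) -> (6.293,-18.234), length = 1
  seg 8: (6.293,-18.234) -> (-0.071,-11.87), length = 9
  seg 9: (-0.071,-11.87) -> (-10.678,-1.263), length = 15
  seg 10: (-10.678,-1.263) -> (-10.419,-2.229), length = 1
  seg 11: (-10.419,-2.229) -> (-8.089,-10.923), length = 9
  seg 12: (-8.089,-10.923) -> (-4.207,-25.411), length = 15
Total = 100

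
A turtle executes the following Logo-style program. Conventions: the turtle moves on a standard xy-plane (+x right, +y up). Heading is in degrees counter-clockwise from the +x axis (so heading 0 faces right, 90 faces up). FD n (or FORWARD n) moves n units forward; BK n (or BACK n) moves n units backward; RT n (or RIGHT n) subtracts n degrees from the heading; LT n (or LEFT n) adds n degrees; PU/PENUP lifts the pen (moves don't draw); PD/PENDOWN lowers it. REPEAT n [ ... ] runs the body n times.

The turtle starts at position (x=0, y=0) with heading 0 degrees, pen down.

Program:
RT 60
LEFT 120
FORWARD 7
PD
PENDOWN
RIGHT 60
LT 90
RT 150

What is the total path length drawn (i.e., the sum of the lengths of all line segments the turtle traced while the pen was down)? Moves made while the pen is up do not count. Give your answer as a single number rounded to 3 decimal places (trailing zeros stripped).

Executing turtle program step by step:
Start: pos=(0,0), heading=0, pen down
RT 60: heading 0 -> 300
LT 120: heading 300 -> 60
FD 7: (0,0) -> (3.5,6.062) [heading=60, draw]
PD: pen down
PD: pen down
RT 60: heading 60 -> 0
LT 90: heading 0 -> 90
RT 150: heading 90 -> 300
Final: pos=(3.5,6.062), heading=300, 1 segment(s) drawn

Segment lengths:
  seg 1: (0,0) -> (3.5,6.062), length = 7
Total = 7

Answer: 7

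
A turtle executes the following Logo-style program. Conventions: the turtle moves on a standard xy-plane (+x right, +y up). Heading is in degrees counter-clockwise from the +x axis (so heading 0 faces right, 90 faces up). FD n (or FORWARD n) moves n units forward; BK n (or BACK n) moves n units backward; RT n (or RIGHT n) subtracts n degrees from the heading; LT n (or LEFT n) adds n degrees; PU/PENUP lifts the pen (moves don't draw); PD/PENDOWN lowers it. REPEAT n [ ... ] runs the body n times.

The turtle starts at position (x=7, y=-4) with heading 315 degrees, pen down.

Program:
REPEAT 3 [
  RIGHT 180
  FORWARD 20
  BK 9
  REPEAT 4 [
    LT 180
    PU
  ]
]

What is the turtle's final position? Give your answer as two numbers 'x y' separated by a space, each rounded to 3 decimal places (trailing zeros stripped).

Executing turtle program step by step:
Start: pos=(7,-4), heading=315, pen down
REPEAT 3 [
  -- iteration 1/3 --
  RT 180: heading 315 -> 135
  FD 20: (7,-4) -> (-7.142,10.142) [heading=135, draw]
  BK 9: (-7.142,10.142) -> (-0.778,3.778) [heading=135, draw]
  REPEAT 4 [
    -- iteration 1/4 --
    LT 180: heading 135 -> 315
    PU: pen up
    -- iteration 2/4 --
    LT 180: heading 315 -> 135
    PU: pen up
    -- iteration 3/4 --
    LT 180: heading 135 -> 315
    PU: pen up
    -- iteration 4/4 --
    LT 180: heading 315 -> 135
    PU: pen up
  ]
  -- iteration 2/3 --
  RT 180: heading 135 -> 315
  FD 20: (-0.778,3.778) -> (13.364,-10.364) [heading=315, move]
  BK 9: (13.364,-10.364) -> (7,-4) [heading=315, move]
  REPEAT 4 [
    -- iteration 1/4 --
    LT 180: heading 315 -> 135
    PU: pen up
    -- iteration 2/4 --
    LT 180: heading 135 -> 315
    PU: pen up
    -- iteration 3/4 --
    LT 180: heading 315 -> 135
    PU: pen up
    -- iteration 4/4 --
    LT 180: heading 135 -> 315
    PU: pen up
  ]
  -- iteration 3/3 --
  RT 180: heading 315 -> 135
  FD 20: (7,-4) -> (-7.142,10.142) [heading=135, move]
  BK 9: (-7.142,10.142) -> (-0.778,3.778) [heading=135, move]
  REPEAT 4 [
    -- iteration 1/4 --
    LT 180: heading 135 -> 315
    PU: pen up
    -- iteration 2/4 --
    LT 180: heading 315 -> 135
    PU: pen up
    -- iteration 3/4 --
    LT 180: heading 135 -> 315
    PU: pen up
    -- iteration 4/4 --
    LT 180: heading 315 -> 135
    PU: pen up
  ]
]
Final: pos=(-0.778,3.778), heading=135, 2 segment(s) drawn

Answer: -0.778 3.778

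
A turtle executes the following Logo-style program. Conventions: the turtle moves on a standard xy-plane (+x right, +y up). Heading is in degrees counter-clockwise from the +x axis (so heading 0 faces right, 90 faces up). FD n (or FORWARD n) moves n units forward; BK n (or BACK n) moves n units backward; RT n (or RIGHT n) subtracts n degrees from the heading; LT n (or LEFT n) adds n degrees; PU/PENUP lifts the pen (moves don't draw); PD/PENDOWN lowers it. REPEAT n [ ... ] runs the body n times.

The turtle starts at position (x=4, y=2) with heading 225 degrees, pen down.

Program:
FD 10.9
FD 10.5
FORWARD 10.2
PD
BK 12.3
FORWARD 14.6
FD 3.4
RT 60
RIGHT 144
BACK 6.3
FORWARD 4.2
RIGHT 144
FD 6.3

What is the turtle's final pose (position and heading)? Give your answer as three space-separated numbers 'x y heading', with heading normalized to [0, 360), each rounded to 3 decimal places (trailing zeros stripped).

Executing turtle program step by step:
Start: pos=(4,2), heading=225, pen down
FD 10.9: (4,2) -> (-3.707,-5.707) [heading=225, draw]
FD 10.5: (-3.707,-5.707) -> (-11.132,-13.132) [heading=225, draw]
FD 10.2: (-11.132,-13.132) -> (-18.345,-20.345) [heading=225, draw]
PD: pen down
BK 12.3: (-18.345,-20.345) -> (-9.647,-11.647) [heading=225, draw]
FD 14.6: (-9.647,-11.647) -> (-19.971,-21.971) [heading=225, draw]
FD 3.4: (-19.971,-21.971) -> (-22.375,-24.375) [heading=225, draw]
RT 60: heading 225 -> 165
RT 144: heading 165 -> 21
BK 6.3: (-22.375,-24.375) -> (-28.257,-26.633) [heading=21, draw]
FD 4.2: (-28.257,-26.633) -> (-24.336,-25.128) [heading=21, draw]
RT 144: heading 21 -> 237
FD 6.3: (-24.336,-25.128) -> (-27.767,-30.411) [heading=237, draw]
Final: pos=(-27.767,-30.411), heading=237, 9 segment(s) drawn

Answer: -27.767 -30.411 237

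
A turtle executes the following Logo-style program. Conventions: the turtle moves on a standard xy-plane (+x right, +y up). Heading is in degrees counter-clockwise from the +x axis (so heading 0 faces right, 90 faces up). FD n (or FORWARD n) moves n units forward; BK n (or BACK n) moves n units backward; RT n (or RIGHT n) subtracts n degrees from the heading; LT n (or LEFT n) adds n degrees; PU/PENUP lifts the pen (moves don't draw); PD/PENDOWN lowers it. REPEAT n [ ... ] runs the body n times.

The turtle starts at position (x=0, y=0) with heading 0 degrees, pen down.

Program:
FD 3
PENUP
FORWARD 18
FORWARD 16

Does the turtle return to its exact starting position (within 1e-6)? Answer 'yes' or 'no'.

Executing turtle program step by step:
Start: pos=(0,0), heading=0, pen down
FD 3: (0,0) -> (3,0) [heading=0, draw]
PU: pen up
FD 18: (3,0) -> (21,0) [heading=0, move]
FD 16: (21,0) -> (37,0) [heading=0, move]
Final: pos=(37,0), heading=0, 1 segment(s) drawn

Start position: (0, 0)
Final position: (37, 0)
Distance = 37; >= 1e-6 -> NOT closed

Answer: no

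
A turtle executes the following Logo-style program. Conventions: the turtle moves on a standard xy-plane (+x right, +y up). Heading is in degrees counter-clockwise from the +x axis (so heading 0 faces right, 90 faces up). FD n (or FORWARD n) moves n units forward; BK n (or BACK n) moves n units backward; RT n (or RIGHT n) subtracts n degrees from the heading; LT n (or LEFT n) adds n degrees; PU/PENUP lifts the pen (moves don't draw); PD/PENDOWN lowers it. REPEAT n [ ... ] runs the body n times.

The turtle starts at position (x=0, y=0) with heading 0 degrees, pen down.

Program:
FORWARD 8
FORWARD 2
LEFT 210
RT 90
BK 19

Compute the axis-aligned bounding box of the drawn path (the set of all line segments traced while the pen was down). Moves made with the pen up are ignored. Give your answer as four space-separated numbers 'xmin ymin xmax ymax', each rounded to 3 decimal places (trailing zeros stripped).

Executing turtle program step by step:
Start: pos=(0,0), heading=0, pen down
FD 8: (0,0) -> (8,0) [heading=0, draw]
FD 2: (8,0) -> (10,0) [heading=0, draw]
LT 210: heading 0 -> 210
RT 90: heading 210 -> 120
BK 19: (10,0) -> (19.5,-16.454) [heading=120, draw]
Final: pos=(19.5,-16.454), heading=120, 3 segment(s) drawn

Segment endpoints: x in {0, 8, 10, 19.5}, y in {-16.454, 0}
xmin=0, ymin=-16.454, xmax=19.5, ymax=0

Answer: 0 -16.454 19.5 0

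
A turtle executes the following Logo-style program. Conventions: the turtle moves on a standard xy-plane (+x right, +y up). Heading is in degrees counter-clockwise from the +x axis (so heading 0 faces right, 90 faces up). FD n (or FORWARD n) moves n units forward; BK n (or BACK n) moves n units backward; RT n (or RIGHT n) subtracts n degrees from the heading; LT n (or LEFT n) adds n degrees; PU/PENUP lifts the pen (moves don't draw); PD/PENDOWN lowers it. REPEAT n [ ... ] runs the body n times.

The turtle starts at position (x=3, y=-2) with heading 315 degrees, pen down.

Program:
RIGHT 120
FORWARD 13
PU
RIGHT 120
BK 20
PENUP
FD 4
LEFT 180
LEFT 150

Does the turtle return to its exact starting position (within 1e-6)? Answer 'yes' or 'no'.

Executing turtle program step by step:
Start: pos=(3,-2), heading=315, pen down
RT 120: heading 315 -> 195
FD 13: (3,-2) -> (-9.557,-5.365) [heading=195, draw]
PU: pen up
RT 120: heading 195 -> 75
BK 20: (-9.557,-5.365) -> (-14.733,-24.683) [heading=75, move]
PU: pen up
FD 4: (-14.733,-24.683) -> (-13.698,-20.819) [heading=75, move]
LT 180: heading 75 -> 255
LT 150: heading 255 -> 45
Final: pos=(-13.698,-20.819), heading=45, 1 segment(s) drawn

Start position: (3, -2)
Final position: (-13.698, -20.819)
Distance = 25.159; >= 1e-6 -> NOT closed

Answer: no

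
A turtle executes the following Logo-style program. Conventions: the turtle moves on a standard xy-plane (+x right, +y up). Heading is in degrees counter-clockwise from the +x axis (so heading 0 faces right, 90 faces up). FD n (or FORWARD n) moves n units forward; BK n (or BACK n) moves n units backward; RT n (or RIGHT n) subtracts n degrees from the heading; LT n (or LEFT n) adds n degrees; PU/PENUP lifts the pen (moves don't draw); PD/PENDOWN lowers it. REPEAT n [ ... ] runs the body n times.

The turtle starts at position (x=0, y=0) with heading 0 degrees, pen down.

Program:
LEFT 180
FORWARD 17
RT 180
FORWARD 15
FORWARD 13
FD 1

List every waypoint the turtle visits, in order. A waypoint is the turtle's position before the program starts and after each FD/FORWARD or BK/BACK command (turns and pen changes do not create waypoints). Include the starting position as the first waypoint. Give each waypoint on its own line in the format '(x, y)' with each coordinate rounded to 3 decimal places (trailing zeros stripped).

Executing turtle program step by step:
Start: pos=(0,0), heading=0, pen down
LT 180: heading 0 -> 180
FD 17: (0,0) -> (-17,0) [heading=180, draw]
RT 180: heading 180 -> 0
FD 15: (-17,0) -> (-2,0) [heading=0, draw]
FD 13: (-2,0) -> (11,0) [heading=0, draw]
FD 1: (11,0) -> (12,0) [heading=0, draw]
Final: pos=(12,0), heading=0, 4 segment(s) drawn
Waypoints (5 total):
(0, 0)
(-17, 0)
(-2, 0)
(11, 0)
(12, 0)

Answer: (0, 0)
(-17, 0)
(-2, 0)
(11, 0)
(12, 0)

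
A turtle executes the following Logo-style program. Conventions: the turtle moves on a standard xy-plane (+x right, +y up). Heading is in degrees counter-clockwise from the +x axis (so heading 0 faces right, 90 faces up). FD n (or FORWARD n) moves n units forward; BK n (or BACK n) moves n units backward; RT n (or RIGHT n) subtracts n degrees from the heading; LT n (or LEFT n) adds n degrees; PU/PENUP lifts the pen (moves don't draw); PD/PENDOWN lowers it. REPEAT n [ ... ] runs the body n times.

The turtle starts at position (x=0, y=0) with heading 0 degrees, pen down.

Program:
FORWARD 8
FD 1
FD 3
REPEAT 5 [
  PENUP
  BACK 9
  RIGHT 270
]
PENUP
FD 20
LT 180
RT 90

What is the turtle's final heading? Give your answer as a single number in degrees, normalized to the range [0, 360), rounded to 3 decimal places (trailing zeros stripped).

Executing turtle program step by step:
Start: pos=(0,0), heading=0, pen down
FD 8: (0,0) -> (8,0) [heading=0, draw]
FD 1: (8,0) -> (9,0) [heading=0, draw]
FD 3: (9,0) -> (12,0) [heading=0, draw]
REPEAT 5 [
  -- iteration 1/5 --
  PU: pen up
  BK 9: (12,0) -> (3,0) [heading=0, move]
  RT 270: heading 0 -> 90
  -- iteration 2/5 --
  PU: pen up
  BK 9: (3,0) -> (3,-9) [heading=90, move]
  RT 270: heading 90 -> 180
  -- iteration 3/5 --
  PU: pen up
  BK 9: (3,-9) -> (12,-9) [heading=180, move]
  RT 270: heading 180 -> 270
  -- iteration 4/5 --
  PU: pen up
  BK 9: (12,-9) -> (12,0) [heading=270, move]
  RT 270: heading 270 -> 0
  -- iteration 5/5 --
  PU: pen up
  BK 9: (12,0) -> (3,0) [heading=0, move]
  RT 270: heading 0 -> 90
]
PU: pen up
FD 20: (3,0) -> (3,20) [heading=90, move]
LT 180: heading 90 -> 270
RT 90: heading 270 -> 180
Final: pos=(3,20), heading=180, 3 segment(s) drawn

Answer: 180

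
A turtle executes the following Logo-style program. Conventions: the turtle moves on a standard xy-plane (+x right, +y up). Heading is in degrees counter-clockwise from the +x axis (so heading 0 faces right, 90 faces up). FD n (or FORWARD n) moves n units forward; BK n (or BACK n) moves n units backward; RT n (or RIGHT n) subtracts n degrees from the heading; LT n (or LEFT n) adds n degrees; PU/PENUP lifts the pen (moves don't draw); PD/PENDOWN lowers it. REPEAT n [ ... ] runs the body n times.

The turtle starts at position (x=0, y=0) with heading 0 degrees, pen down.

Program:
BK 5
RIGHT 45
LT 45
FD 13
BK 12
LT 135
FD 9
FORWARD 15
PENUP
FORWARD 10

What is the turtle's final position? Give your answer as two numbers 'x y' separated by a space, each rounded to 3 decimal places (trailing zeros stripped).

Executing turtle program step by step:
Start: pos=(0,0), heading=0, pen down
BK 5: (0,0) -> (-5,0) [heading=0, draw]
RT 45: heading 0 -> 315
LT 45: heading 315 -> 0
FD 13: (-5,0) -> (8,0) [heading=0, draw]
BK 12: (8,0) -> (-4,0) [heading=0, draw]
LT 135: heading 0 -> 135
FD 9: (-4,0) -> (-10.364,6.364) [heading=135, draw]
FD 15: (-10.364,6.364) -> (-20.971,16.971) [heading=135, draw]
PU: pen up
FD 10: (-20.971,16.971) -> (-28.042,24.042) [heading=135, move]
Final: pos=(-28.042,24.042), heading=135, 5 segment(s) drawn

Answer: -28.042 24.042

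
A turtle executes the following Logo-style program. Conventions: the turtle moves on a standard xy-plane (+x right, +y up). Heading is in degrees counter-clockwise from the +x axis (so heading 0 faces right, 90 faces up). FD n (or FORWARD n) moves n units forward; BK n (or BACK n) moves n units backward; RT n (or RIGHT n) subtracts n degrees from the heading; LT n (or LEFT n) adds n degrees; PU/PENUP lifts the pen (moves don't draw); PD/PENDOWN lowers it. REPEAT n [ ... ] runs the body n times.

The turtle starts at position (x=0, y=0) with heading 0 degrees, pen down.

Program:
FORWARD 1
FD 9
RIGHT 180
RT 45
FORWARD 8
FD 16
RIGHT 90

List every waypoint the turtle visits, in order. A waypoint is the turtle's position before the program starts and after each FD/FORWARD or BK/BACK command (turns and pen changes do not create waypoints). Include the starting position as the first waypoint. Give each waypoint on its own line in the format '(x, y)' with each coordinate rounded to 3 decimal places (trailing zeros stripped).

Answer: (0, 0)
(1, 0)
(10, 0)
(4.343, 5.657)
(-6.971, 16.971)

Derivation:
Executing turtle program step by step:
Start: pos=(0,0), heading=0, pen down
FD 1: (0,0) -> (1,0) [heading=0, draw]
FD 9: (1,0) -> (10,0) [heading=0, draw]
RT 180: heading 0 -> 180
RT 45: heading 180 -> 135
FD 8: (10,0) -> (4.343,5.657) [heading=135, draw]
FD 16: (4.343,5.657) -> (-6.971,16.971) [heading=135, draw]
RT 90: heading 135 -> 45
Final: pos=(-6.971,16.971), heading=45, 4 segment(s) drawn
Waypoints (5 total):
(0, 0)
(1, 0)
(10, 0)
(4.343, 5.657)
(-6.971, 16.971)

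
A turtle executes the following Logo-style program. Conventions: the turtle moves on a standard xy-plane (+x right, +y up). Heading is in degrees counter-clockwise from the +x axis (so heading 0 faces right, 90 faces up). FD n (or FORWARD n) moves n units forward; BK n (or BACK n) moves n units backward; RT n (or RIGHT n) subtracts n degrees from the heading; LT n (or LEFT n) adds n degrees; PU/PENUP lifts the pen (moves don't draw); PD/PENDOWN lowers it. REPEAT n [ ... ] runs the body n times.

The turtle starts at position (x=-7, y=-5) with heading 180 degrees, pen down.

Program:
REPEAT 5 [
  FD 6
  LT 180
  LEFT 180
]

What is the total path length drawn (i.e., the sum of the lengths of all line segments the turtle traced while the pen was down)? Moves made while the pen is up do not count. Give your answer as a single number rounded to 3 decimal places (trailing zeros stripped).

Answer: 30

Derivation:
Executing turtle program step by step:
Start: pos=(-7,-5), heading=180, pen down
REPEAT 5 [
  -- iteration 1/5 --
  FD 6: (-7,-5) -> (-13,-5) [heading=180, draw]
  LT 180: heading 180 -> 0
  LT 180: heading 0 -> 180
  -- iteration 2/5 --
  FD 6: (-13,-5) -> (-19,-5) [heading=180, draw]
  LT 180: heading 180 -> 0
  LT 180: heading 0 -> 180
  -- iteration 3/5 --
  FD 6: (-19,-5) -> (-25,-5) [heading=180, draw]
  LT 180: heading 180 -> 0
  LT 180: heading 0 -> 180
  -- iteration 4/5 --
  FD 6: (-25,-5) -> (-31,-5) [heading=180, draw]
  LT 180: heading 180 -> 0
  LT 180: heading 0 -> 180
  -- iteration 5/5 --
  FD 6: (-31,-5) -> (-37,-5) [heading=180, draw]
  LT 180: heading 180 -> 0
  LT 180: heading 0 -> 180
]
Final: pos=(-37,-5), heading=180, 5 segment(s) drawn

Segment lengths:
  seg 1: (-7,-5) -> (-13,-5), length = 6
  seg 2: (-13,-5) -> (-19,-5), length = 6
  seg 3: (-19,-5) -> (-25,-5), length = 6
  seg 4: (-25,-5) -> (-31,-5), length = 6
  seg 5: (-31,-5) -> (-37,-5), length = 6
Total = 30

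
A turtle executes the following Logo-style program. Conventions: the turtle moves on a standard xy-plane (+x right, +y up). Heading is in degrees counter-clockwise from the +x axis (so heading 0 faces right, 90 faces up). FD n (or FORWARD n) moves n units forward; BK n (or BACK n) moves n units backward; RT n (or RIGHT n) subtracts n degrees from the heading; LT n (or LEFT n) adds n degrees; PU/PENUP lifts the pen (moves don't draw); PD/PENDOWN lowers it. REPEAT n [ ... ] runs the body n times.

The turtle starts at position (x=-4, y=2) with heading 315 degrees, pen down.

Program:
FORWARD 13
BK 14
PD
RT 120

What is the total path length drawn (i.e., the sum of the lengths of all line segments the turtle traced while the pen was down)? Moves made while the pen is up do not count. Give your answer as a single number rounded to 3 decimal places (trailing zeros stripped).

Answer: 27

Derivation:
Executing turtle program step by step:
Start: pos=(-4,2), heading=315, pen down
FD 13: (-4,2) -> (5.192,-7.192) [heading=315, draw]
BK 14: (5.192,-7.192) -> (-4.707,2.707) [heading=315, draw]
PD: pen down
RT 120: heading 315 -> 195
Final: pos=(-4.707,2.707), heading=195, 2 segment(s) drawn

Segment lengths:
  seg 1: (-4,2) -> (5.192,-7.192), length = 13
  seg 2: (5.192,-7.192) -> (-4.707,2.707), length = 14
Total = 27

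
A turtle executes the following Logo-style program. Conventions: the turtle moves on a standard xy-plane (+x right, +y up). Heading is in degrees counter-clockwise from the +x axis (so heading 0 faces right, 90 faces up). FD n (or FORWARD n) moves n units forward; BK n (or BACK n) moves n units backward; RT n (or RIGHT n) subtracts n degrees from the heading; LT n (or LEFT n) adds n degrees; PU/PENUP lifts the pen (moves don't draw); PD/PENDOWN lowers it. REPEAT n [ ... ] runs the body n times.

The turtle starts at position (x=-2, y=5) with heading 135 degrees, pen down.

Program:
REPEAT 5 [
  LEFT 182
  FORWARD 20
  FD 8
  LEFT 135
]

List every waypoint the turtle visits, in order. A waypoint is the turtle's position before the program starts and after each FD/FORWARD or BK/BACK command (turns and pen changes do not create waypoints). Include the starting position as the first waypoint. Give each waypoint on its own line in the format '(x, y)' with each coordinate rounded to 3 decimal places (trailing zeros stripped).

Executing turtle program step by step:
Start: pos=(-2,5), heading=135, pen down
REPEAT 5 [
  -- iteration 1/5 --
  LT 182: heading 135 -> 317
  FD 20: (-2,5) -> (12.627,-8.64) [heading=317, draw]
  FD 8: (12.627,-8.64) -> (18.478,-14.096) [heading=317, draw]
  LT 135: heading 317 -> 92
  -- iteration 2/5 --
  LT 182: heading 92 -> 274
  FD 20: (18.478,-14.096) -> (19.873,-34.047) [heading=274, draw]
  FD 8: (19.873,-34.047) -> (20.431,-42.028) [heading=274, draw]
  LT 135: heading 274 -> 49
  -- iteration 3/5 --
  LT 182: heading 49 -> 231
  FD 20: (20.431,-42.028) -> (7.845,-57.571) [heading=231, draw]
  FD 8: (7.845,-57.571) -> (2.81,-63.788) [heading=231, draw]
  LT 135: heading 231 -> 6
  -- iteration 4/5 --
  LT 182: heading 6 -> 188
  FD 20: (2.81,-63.788) -> (-16.995,-66.571) [heading=188, draw]
  FD 8: (-16.995,-66.571) -> (-24.917,-67.685) [heading=188, draw]
  LT 135: heading 188 -> 323
  -- iteration 5/5 --
  LT 182: heading 323 -> 145
  FD 20: (-24.917,-67.685) -> (-41.3,-56.213) [heading=145, draw]
  FD 8: (-41.3,-56.213) -> (-47.854,-51.625) [heading=145, draw]
  LT 135: heading 145 -> 280
]
Final: pos=(-47.854,-51.625), heading=280, 10 segment(s) drawn
Waypoints (11 total):
(-2, 5)
(12.627, -8.64)
(18.478, -14.096)
(19.873, -34.047)
(20.431, -42.028)
(7.845, -57.571)
(2.81, -63.788)
(-16.995, -66.571)
(-24.917, -67.685)
(-41.3, -56.213)
(-47.854, -51.625)

Answer: (-2, 5)
(12.627, -8.64)
(18.478, -14.096)
(19.873, -34.047)
(20.431, -42.028)
(7.845, -57.571)
(2.81, -63.788)
(-16.995, -66.571)
(-24.917, -67.685)
(-41.3, -56.213)
(-47.854, -51.625)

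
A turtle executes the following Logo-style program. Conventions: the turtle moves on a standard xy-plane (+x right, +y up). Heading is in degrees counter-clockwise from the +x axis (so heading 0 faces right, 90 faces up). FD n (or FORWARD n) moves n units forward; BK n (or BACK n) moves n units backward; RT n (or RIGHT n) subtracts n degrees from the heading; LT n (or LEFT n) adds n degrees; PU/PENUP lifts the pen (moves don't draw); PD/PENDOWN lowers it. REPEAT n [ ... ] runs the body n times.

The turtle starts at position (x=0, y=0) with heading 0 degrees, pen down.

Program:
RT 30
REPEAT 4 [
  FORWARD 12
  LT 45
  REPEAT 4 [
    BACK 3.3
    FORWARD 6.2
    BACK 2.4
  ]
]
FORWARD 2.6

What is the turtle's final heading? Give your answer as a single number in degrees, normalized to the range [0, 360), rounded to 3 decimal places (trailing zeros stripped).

Answer: 150

Derivation:
Executing turtle program step by step:
Start: pos=(0,0), heading=0, pen down
RT 30: heading 0 -> 330
REPEAT 4 [
  -- iteration 1/4 --
  FD 12: (0,0) -> (10.392,-6) [heading=330, draw]
  LT 45: heading 330 -> 15
  REPEAT 4 [
    -- iteration 1/4 --
    BK 3.3: (10.392,-6) -> (7.205,-6.854) [heading=15, draw]
    FD 6.2: (7.205,-6.854) -> (13.193,-5.249) [heading=15, draw]
    BK 2.4: (13.193,-5.249) -> (10.875,-5.871) [heading=15, draw]
    -- iteration 2/4 --
    BK 3.3: (10.875,-5.871) -> (7.688,-6.725) [heading=15, draw]
    FD 6.2: (7.688,-6.725) -> (13.676,-5.12) [heading=15, draw]
    BK 2.4: (13.676,-5.12) -> (11.358,-5.741) [heading=15, draw]
    -- iteration 3/4 --
    BK 3.3: (11.358,-5.741) -> (8.171,-6.595) [heading=15, draw]
    FD 6.2: (8.171,-6.595) -> (14.159,-4.991) [heading=15, draw]
    BK 2.4: (14.159,-4.991) -> (11.841,-5.612) [heading=15, draw]
    -- iteration 4/4 --
    BK 3.3: (11.841,-5.612) -> (8.654,-6.466) [heading=15, draw]
    FD 6.2: (8.654,-6.466) -> (14.642,-4.861) [heading=15, draw]
    BK 2.4: (14.642,-4.861) -> (12.324,-5.482) [heading=15, draw]
  ]
  -- iteration 2/4 --
  FD 12: (12.324,-5.482) -> (23.915,-2.377) [heading=15, draw]
  LT 45: heading 15 -> 60
  REPEAT 4 [
    -- iteration 1/4 --
    BK 3.3: (23.915,-2.377) -> (22.265,-5.234) [heading=60, draw]
    FD 6.2: (22.265,-5.234) -> (25.365,0.135) [heading=60, draw]
    BK 2.4: (25.365,0.135) -> (24.165,-1.944) [heading=60, draw]
    -- iteration 2/4 --
    BK 3.3: (24.165,-1.944) -> (22.515,-4.801) [heading=60, draw]
    FD 6.2: (22.515,-4.801) -> (25.615,0.568) [heading=60, draw]
    BK 2.4: (25.615,0.568) -> (24.415,-1.511) [heading=60, draw]
    -- iteration 3/4 --
    BK 3.3: (24.415,-1.511) -> (22.765,-4.368) [heading=60, draw]
    FD 6.2: (22.765,-4.368) -> (25.865,1.001) [heading=60, draw]
    BK 2.4: (25.865,1.001) -> (24.665,-1.077) [heading=60, draw]
    -- iteration 4/4 --
    BK 3.3: (24.665,-1.077) -> (23.015,-3.935) [heading=60, draw]
    FD 6.2: (23.015,-3.935) -> (26.115,1.434) [heading=60, draw]
    BK 2.4: (26.115,1.434) -> (24.915,-0.644) [heading=60, draw]
  ]
  -- iteration 3/4 --
  FD 12: (24.915,-0.644) -> (30.915,9.748) [heading=60, draw]
  LT 45: heading 60 -> 105
  REPEAT 4 [
    -- iteration 1/4 --
    BK 3.3: (30.915,9.748) -> (31.769,6.56) [heading=105, draw]
    FD 6.2: (31.769,6.56) -> (30.165,12.549) [heading=105, draw]
    BK 2.4: (30.165,12.549) -> (30.786,10.231) [heading=105, draw]
    -- iteration 2/4 --
    BK 3.3: (30.786,10.231) -> (31.64,7.043) [heading=105, draw]
    FD 6.2: (31.64,7.043) -> (30.035,13.032) [heading=105, draw]
    BK 2.4: (30.035,13.032) -> (30.656,10.714) [heading=105, draw]
    -- iteration 3/4 --
    BK 3.3: (30.656,10.714) -> (31.511,7.526) [heading=105, draw]
    FD 6.2: (31.511,7.526) -> (29.906,13.515) [heading=105, draw]
    BK 2.4: (29.906,13.515) -> (30.527,11.197) [heading=105, draw]
    -- iteration 4/4 --
    BK 3.3: (30.527,11.197) -> (31.381,8.009) [heading=105, draw]
    FD 6.2: (31.381,8.009) -> (29.776,13.998) [heading=105, draw]
    BK 2.4: (29.776,13.998) -> (30.398,11.68) [heading=105, draw]
  ]
  -- iteration 4/4 --
  FD 12: (30.398,11.68) -> (27.292,23.271) [heading=105, draw]
  LT 45: heading 105 -> 150
  REPEAT 4 [
    -- iteration 1/4 --
    BK 3.3: (27.292,23.271) -> (30.15,21.621) [heading=150, draw]
    FD 6.2: (30.15,21.621) -> (24.78,24.721) [heading=150, draw]
    BK 2.4: (24.78,24.721) -> (26.859,23.521) [heading=150, draw]
    -- iteration 2/4 --
    BK 3.3: (26.859,23.521) -> (29.717,21.871) [heading=150, draw]
    FD 6.2: (29.717,21.871) -> (24.347,24.971) [heading=150, draw]
    BK 2.4: (24.347,24.971) -> (26.426,23.771) [heading=150, draw]
    -- iteration 3/4 --
    BK 3.3: (26.426,23.771) -> (29.284,22.121) [heading=150, draw]
    FD 6.2: (29.284,22.121) -> (23.914,25.221) [heading=150, draw]
    BK 2.4: (23.914,25.221) -> (25.993,24.021) [heading=150, draw]
    -- iteration 4/4 --
    BK 3.3: (25.993,24.021) -> (28.851,22.371) [heading=150, draw]
    FD 6.2: (28.851,22.371) -> (23.481,25.471) [heading=150, draw]
    BK 2.4: (23.481,25.471) -> (25.56,24.271) [heading=150, draw]
  ]
]
FD 2.6: (25.56,24.271) -> (23.308,25.571) [heading=150, draw]
Final: pos=(23.308,25.571), heading=150, 53 segment(s) drawn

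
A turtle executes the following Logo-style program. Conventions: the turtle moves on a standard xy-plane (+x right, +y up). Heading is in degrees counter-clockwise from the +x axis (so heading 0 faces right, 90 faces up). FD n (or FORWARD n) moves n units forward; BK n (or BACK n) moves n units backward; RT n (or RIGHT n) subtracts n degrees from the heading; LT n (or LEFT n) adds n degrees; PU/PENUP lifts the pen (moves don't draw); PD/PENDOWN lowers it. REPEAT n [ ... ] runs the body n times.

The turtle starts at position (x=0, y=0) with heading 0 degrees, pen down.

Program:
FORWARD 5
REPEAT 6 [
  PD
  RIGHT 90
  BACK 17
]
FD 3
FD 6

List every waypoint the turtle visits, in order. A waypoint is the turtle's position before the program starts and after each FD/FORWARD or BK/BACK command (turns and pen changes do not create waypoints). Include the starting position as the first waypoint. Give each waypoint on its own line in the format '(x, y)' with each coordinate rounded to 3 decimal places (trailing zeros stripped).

Answer: (0, 0)
(5, 0)
(5, 17)
(22, 17)
(22, 0)
(5, 0)
(5, 17)
(22, 17)
(19, 17)
(13, 17)

Derivation:
Executing turtle program step by step:
Start: pos=(0,0), heading=0, pen down
FD 5: (0,0) -> (5,0) [heading=0, draw]
REPEAT 6 [
  -- iteration 1/6 --
  PD: pen down
  RT 90: heading 0 -> 270
  BK 17: (5,0) -> (5,17) [heading=270, draw]
  -- iteration 2/6 --
  PD: pen down
  RT 90: heading 270 -> 180
  BK 17: (5,17) -> (22,17) [heading=180, draw]
  -- iteration 3/6 --
  PD: pen down
  RT 90: heading 180 -> 90
  BK 17: (22,17) -> (22,0) [heading=90, draw]
  -- iteration 4/6 --
  PD: pen down
  RT 90: heading 90 -> 0
  BK 17: (22,0) -> (5,0) [heading=0, draw]
  -- iteration 5/6 --
  PD: pen down
  RT 90: heading 0 -> 270
  BK 17: (5,0) -> (5,17) [heading=270, draw]
  -- iteration 6/6 --
  PD: pen down
  RT 90: heading 270 -> 180
  BK 17: (5,17) -> (22,17) [heading=180, draw]
]
FD 3: (22,17) -> (19,17) [heading=180, draw]
FD 6: (19,17) -> (13,17) [heading=180, draw]
Final: pos=(13,17), heading=180, 9 segment(s) drawn
Waypoints (10 total):
(0, 0)
(5, 0)
(5, 17)
(22, 17)
(22, 0)
(5, 0)
(5, 17)
(22, 17)
(19, 17)
(13, 17)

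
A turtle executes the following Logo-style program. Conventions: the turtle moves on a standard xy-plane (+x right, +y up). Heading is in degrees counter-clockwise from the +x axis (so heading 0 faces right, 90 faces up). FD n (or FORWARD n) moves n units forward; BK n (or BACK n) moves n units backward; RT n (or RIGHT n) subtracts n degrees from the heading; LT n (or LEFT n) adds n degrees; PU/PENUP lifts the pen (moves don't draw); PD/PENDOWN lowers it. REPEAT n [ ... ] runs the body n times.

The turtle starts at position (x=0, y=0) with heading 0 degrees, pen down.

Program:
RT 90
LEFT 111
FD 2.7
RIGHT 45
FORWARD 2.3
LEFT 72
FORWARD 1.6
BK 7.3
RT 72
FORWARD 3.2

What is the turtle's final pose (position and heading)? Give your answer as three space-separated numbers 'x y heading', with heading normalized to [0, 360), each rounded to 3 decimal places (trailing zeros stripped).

Executing turtle program step by step:
Start: pos=(0,0), heading=0, pen down
RT 90: heading 0 -> 270
LT 111: heading 270 -> 21
FD 2.7: (0,0) -> (2.521,0.968) [heading=21, draw]
RT 45: heading 21 -> 336
FD 2.3: (2.521,0.968) -> (4.622,0.032) [heading=336, draw]
LT 72: heading 336 -> 48
FD 1.6: (4.622,0.032) -> (5.692,1.221) [heading=48, draw]
BK 7.3: (5.692,1.221) -> (0.808,-4.204) [heading=48, draw]
RT 72: heading 48 -> 336
FD 3.2: (0.808,-4.204) -> (3.731,-5.505) [heading=336, draw]
Final: pos=(3.731,-5.505), heading=336, 5 segment(s) drawn

Answer: 3.731 -5.505 336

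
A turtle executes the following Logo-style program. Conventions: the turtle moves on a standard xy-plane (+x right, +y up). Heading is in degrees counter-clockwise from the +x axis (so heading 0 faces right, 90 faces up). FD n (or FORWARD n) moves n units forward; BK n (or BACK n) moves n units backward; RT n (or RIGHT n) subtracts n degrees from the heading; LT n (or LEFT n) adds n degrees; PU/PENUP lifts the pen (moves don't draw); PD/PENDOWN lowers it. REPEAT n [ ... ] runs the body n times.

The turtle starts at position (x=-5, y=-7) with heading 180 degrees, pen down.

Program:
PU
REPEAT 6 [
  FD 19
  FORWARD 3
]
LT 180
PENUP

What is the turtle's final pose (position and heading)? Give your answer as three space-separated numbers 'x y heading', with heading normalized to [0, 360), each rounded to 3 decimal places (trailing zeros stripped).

Executing turtle program step by step:
Start: pos=(-5,-7), heading=180, pen down
PU: pen up
REPEAT 6 [
  -- iteration 1/6 --
  FD 19: (-5,-7) -> (-24,-7) [heading=180, move]
  FD 3: (-24,-7) -> (-27,-7) [heading=180, move]
  -- iteration 2/6 --
  FD 19: (-27,-7) -> (-46,-7) [heading=180, move]
  FD 3: (-46,-7) -> (-49,-7) [heading=180, move]
  -- iteration 3/6 --
  FD 19: (-49,-7) -> (-68,-7) [heading=180, move]
  FD 3: (-68,-7) -> (-71,-7) [heading=180, move]
  -- iteration 4/6 --
  FD 19: (-71,-7) -> (-90,-7) [heading=180, move]
  FD 3: (-90,-7) -> (-93,-7) [heading=180, move]
  -- iteration 5/6 --
  FD 19: (-93,-7) -> (-112,-7) [heading=180, move]
  FD 3: (-112,-7) -> (-115,-7) [heading=180, move]
  -- iteration 6/6 --
  FD 19: (-115,-7) -> (-134,-7) [heading=180, move]
  FD 3: (-134,-7) -> (-137,-7) [heading=180, move]
]
LT 180: heading 180 -> 0
PU: pen up
Final: pos=(-137,-7), heading=0, 0 segment(s) drawn

Answer: -137 -7 0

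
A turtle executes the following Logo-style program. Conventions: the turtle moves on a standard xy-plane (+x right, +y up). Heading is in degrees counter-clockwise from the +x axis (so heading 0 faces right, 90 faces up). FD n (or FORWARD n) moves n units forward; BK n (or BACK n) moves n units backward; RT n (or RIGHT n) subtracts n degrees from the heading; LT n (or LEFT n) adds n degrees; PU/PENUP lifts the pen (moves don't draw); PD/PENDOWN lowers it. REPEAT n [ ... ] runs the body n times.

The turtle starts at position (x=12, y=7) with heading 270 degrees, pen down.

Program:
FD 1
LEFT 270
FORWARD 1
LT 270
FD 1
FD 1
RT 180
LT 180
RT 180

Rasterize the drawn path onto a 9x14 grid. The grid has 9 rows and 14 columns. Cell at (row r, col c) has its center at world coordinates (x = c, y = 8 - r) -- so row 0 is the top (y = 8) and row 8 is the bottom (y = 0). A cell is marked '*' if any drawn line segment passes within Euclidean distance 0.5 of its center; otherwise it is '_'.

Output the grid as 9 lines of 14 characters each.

Answer: ___________*__
___________**_
___________**_
______________
______________
______________
______________
______________
______________

Derivation:
Segment 0: (12,7) -> (12,6)
Segment 1: (12,6) -> (11,6)
Segment 2: (11,6) -> (11,7)
Segment 3: (11,7) -> (11,8)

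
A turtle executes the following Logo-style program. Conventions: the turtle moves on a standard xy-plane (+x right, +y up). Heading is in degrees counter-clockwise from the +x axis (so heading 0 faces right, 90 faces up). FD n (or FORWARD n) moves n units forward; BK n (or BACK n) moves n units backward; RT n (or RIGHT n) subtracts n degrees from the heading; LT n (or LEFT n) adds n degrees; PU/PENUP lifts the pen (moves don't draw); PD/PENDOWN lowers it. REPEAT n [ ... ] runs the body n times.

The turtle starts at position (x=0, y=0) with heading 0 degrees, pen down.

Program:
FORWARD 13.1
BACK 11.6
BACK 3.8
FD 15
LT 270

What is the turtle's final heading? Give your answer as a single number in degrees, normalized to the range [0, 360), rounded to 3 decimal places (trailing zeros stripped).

Answer: 270

Derivation:
Executing turtle program step by step:
Start: pos=(0,0), heading=0, pen down
FD 13.1: (0,0) -> (13.1,0) [heading=0, draw]
BK 11.6: (13.1,0) -> (1.5,0) [heading=0, draw]
BK 3.8: (1.5,0) -> (-2.3,0) [heading=0, draw]
FD 15: (-2.3,0) -> (12.7,0) [heading=0, draw]
LT 270: heading 0 -> 270
Final: pos=(12.7,0), heading=270, 4 segment(s) drawn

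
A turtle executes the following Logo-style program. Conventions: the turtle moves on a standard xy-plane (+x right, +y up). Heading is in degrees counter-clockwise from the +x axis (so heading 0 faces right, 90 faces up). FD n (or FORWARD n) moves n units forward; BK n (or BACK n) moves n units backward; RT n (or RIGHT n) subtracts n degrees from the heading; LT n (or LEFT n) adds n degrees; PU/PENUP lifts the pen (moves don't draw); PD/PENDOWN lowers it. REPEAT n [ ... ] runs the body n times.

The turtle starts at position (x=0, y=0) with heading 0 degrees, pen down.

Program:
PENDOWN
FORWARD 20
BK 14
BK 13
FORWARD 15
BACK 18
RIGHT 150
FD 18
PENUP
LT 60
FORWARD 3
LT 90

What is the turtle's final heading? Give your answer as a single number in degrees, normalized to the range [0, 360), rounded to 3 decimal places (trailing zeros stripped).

Answer: 0

Derivation:
Executing turtle program step by step:
Start: pos=(0,0), heading=0, pen down
PD: pen down
FD 20: (0,0) -> (20,0) [heading=0, draw]
BK 14: (20,0) -> (6,0) [heading=0, draw]
BK 13: (6,0) -> (-7,0) [heading=0, draw]
FD 15: (-7,0) -> (8,0) [heading=0, draw]
BK 18: (8,0) -> (-10,0) [heading=0, draw]
RT 150: heading 0 -> 210
FD 18: (-10,0) -> (-25.588,-9) [heading=210, draw]
PU: pen up
LT 60: heading 210 -> 270
FD 3: (-25.588,-9) -> (-25.588,-12) [heading=270, move]
LT 90: heading 270 -> 0
Final: pos=(-25.588,-12), heading=0, 6 segment(s) drawn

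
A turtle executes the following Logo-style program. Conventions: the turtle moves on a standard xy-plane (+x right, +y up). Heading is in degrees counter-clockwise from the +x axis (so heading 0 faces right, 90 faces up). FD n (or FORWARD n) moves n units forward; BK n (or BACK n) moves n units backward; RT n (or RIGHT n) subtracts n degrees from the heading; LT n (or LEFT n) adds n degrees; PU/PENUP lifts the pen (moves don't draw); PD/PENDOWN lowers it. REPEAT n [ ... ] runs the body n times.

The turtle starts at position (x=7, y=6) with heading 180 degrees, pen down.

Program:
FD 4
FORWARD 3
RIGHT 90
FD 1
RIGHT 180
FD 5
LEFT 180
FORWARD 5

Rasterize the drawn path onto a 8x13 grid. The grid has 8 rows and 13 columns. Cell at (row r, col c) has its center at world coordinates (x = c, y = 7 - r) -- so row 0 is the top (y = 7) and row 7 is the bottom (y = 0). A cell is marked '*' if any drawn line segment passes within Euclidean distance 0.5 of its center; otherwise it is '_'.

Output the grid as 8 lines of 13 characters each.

Answer: *____________
********_____
*____________
*____________
*____________
*____________
_____________
_____________

Derivation:
Segment 0: (7,6) -> (3,6)
Segment 1: (3,6) -> (0,6)
Segment 2: (0,6) -> (0,7)
Segment 3: (0,7) -> (0,2)
Segment 4: (0,2) -> (0,7)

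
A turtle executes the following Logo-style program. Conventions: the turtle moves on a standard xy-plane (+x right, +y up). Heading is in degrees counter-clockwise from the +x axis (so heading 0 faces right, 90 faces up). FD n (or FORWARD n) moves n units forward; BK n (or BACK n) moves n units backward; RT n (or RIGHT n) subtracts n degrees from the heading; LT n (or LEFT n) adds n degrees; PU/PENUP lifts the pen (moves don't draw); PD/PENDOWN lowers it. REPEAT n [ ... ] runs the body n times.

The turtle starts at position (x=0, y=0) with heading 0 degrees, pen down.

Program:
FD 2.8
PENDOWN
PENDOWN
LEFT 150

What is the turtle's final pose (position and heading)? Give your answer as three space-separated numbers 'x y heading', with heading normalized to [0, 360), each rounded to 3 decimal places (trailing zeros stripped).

Executing turtle program step by step:
Start: pos=(0,0), heading=0, pen down
FD 2.8: (0,0) -> (2.8,0) [heading=0, draw]
PD: pen down
PD: pen down
LT 150: heading 0 -> 150
Final: pos=(2.8,0), heading=150, 1 segment(s) drawn

Answer: 2.8 0 150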